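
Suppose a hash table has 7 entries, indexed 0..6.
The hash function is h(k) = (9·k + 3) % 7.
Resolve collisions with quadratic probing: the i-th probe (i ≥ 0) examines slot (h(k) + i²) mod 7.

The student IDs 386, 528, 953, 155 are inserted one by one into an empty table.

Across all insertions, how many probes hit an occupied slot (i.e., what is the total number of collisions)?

386 hashes to 5; slot 5 is free -> place at 5.
528 hashes to 2; slot 2 is free -> place at 2.
953 hashes to 5; 5 taken -> place at 6.
155 hashes to 5; 5,6,2 taken -> place at 0.
Table: [155, —, 528, —, —, 386, 953]

4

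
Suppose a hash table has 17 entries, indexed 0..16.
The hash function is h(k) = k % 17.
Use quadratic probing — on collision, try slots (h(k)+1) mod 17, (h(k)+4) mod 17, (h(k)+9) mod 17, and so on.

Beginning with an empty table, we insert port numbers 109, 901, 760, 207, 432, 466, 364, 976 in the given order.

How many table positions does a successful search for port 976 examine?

109 hashes to 7; slot 7 is free -> place at 7.
901 hashes to 0; slot 0 is free -> place at 0.
760 hashes to 12; slot 12 is free -> place at 12.
207 hashes to 3; slot 3 is free -> place at 3.
432 hashes to 7; 7 taken -> place at 8.
466 hashes to 7; 7,8 taken -> place at 11.
364 hashes to 7; 7,8,11 taken -> place at 16.
976 hashes to 7; 7,8,11,16 taken -> place at 6.
Table: [901, ., ., 207, ., ., 976, 109, 432, ., ., 466, 760, ., ., ., 364]
Lookup 976: h=7, probe 7,8,11,16,6 → found at 6.

5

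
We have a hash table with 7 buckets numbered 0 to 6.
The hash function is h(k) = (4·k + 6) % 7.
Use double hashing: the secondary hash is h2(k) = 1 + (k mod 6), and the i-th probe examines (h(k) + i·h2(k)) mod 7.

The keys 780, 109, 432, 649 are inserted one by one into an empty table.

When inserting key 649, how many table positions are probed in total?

780: h=4 → slot 4
109: h=1 → slot 1
432: h=5 → slot 5
649: h=5, h2=2, probe 5,0 → slot 0
Table: [649, 109, —, —, 780, 432, —]

2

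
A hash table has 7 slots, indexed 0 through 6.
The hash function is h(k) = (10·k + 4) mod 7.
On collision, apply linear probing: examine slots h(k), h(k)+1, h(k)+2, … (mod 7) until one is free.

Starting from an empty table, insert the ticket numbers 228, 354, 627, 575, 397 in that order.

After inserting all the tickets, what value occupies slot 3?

228 hashes to 2; slot 2 is free → place at 2.
354 hashes to 2; 2 taken → place at 3.
627 hashes to 2; 2,3 taken → place at 4.
575 hashes to 0; slot 0 is free → place at 0.
397 hashes to 5; slot 5 is free → place at 5.
Table: [575, ., 228, 354, 627, 397, .]

354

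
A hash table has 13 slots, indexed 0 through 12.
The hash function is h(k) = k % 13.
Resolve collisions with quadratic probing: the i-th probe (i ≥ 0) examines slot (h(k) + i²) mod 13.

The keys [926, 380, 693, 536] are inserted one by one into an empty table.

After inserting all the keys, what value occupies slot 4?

380

Insert 926: h=3, slot 3 empty -> index 3.
Insert 380: h=3, slot 3 occupied -> index 4.
Insert 693: h=4, slot 4 occupied -> index 5.
Insert 536: h=3, slots 3,4 occupied -> index 7.
Table: [., ., ., 926, 380, 693, ., 536, ., ., ., ., .]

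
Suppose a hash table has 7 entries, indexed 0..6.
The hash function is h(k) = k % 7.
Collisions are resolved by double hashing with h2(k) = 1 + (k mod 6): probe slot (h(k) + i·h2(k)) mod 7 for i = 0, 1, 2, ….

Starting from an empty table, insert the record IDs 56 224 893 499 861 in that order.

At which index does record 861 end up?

56 hashes to 0; slot 0 is free -> place at 0.
224 hashes to 0, h2=3; 0 taken -> place at 3.
893 hashes to 4; slot 4 is free -> place at 4.
499 hashes to 2; slot 2 is free -> place at 2.
861 hashes to 0, h2=4; 0,4 taken -> place at 1.
Table: [56, 861, 499, 224, 893, —, —]

1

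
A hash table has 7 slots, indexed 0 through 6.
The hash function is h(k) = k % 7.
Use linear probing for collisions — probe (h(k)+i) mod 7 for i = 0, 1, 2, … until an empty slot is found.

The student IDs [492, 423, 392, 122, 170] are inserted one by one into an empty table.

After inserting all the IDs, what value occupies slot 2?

492: h=2 → slot 2
423: h=3 → slot 3
392: h=0 → slot 0
122: h=3, probe 3,4 → slot 4
170: h=2, probe 2,3,4,5 → slot 5
Table: [392, -, 492, 423, 122, 170, -]

492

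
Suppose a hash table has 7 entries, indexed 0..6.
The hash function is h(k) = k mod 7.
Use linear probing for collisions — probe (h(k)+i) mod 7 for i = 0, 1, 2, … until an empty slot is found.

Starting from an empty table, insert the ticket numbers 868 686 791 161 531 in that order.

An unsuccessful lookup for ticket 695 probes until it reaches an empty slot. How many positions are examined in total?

3

Insert 868: h=0, slot 0 empty => index 0.
Insert 686: h=0, slot 0 occupied => index 1.
Insert 791: h=0, slots 0,1 occupied => index 2.
Insert 161: h=0, slots 0,1,2 occupied => index 3.
Insert 531: h=6, slot 6 empty => index 6.
Table: [868, 686, 791, 161, —, —, 531]
Lookup 695: h=2, probe 2,3,4 → slot 4 empty, not found.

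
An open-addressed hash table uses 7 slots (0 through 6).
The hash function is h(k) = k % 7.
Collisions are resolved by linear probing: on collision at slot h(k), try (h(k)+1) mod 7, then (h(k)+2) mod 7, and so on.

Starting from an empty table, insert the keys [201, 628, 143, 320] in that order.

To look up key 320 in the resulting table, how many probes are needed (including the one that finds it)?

3

201 hashes to 5; slot 5 is free → place at 5.
628 hashes to 5; 5 taken → place at 6.
143 hashes to 3; slot 3 is free → place at 3.
320 hashes to 5; 5,6 taken → place at 0.
Table: [320, _, _, 143, _, 201, 628]
Lookup 320: h=5, probe 5,6,0 → found at 0.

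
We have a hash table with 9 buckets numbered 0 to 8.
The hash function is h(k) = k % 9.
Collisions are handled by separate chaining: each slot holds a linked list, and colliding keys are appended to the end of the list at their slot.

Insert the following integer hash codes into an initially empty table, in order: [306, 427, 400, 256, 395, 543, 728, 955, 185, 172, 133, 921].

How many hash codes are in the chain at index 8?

306 -> bucket 0
427 -> bucket 4
400 -> bucket 4 (collision)
256 -> bucket 4 (collision)
395 -> bucket 8
543 -> bucket 3
728 -> bucket 8 (collision)
955 -> bucket 1
185 -> bucket 5
172 -> bucket 1 (collision)
133 -> bucket 7
921 -> bucket 3 (collision)
Final buckets:
0: 306
1: 955 -> 172
2: _
3: 543 -> 921
4: 427 -> 400 -> 256
5: 185
6: _
7: 133
8: 395 -> 728

2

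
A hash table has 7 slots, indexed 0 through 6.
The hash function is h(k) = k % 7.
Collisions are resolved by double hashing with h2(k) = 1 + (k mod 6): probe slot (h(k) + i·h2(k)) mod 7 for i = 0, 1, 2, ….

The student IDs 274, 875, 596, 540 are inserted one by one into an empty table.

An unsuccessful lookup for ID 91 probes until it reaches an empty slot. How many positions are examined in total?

4

274: h=1 -> slot 1
875: h=0 -> slot 0
596: h=1, h2=3, probe 1,4 -> slot 4
540: h=1, h2=1, probe 1,2 -> slot 2
Table: [875, 274, 540, ., 596, ., .]
Lookup 91: h=0, h2=2, probe 0,2,4,6 → slot 6 empty, not found.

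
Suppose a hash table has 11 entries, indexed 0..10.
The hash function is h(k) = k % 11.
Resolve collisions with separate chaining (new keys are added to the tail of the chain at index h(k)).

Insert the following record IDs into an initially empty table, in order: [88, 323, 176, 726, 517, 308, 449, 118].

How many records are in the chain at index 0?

5

Insert 88: h=0, bucket 0 empty -> new chain.
Insert 323: h=4, bucket 4 empty -> new chain.
Insert 176: h=0, bucket 0 nonempty -> append to chain.
Insert 726: h=0, bucket 0 nonempty -> append to chain.
Insert 517: h=0, bucket 0 nonempty -> append to chain.
Insert 308: h=0, bucket 0 nonempty -> append to chain.
Insert 449: h=9, bucket 9 empty -> new chain.
Insert 118: h=8, bucket 8 empty -> new chain.
Final buckets:
0: 88 -> 176 -> 726 -> 517 -> 308
1: ∅
2: ∅
3: ∅
4: 323
5: ∅
6: ∅
7: ∅
8: 118
9: 449
10: ∅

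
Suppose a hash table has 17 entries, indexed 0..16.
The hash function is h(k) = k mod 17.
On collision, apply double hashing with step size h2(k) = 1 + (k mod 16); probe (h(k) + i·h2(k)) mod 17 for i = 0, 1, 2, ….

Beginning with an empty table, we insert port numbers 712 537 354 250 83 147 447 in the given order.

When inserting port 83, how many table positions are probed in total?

712 hashes to 15; slot 15 is free => place at 15.
537 hashes to 10; slot 10 is free => place at 10.
354 hashes to 14; slot 14 is free => place at 14.
250 hashes to 12; slot 12 is free => place at 12.
83 hashes to 15, h2=4; 15 taken => place at 2.
147 hashes to 11; slot 11 is free => place at 11.
447 hashes to 5; slot 5 is free => place at 5.
Table: [—, —, 83, —, —, 447, —, —, —, —, 537, 147, 250, —, 354, 712, —]

2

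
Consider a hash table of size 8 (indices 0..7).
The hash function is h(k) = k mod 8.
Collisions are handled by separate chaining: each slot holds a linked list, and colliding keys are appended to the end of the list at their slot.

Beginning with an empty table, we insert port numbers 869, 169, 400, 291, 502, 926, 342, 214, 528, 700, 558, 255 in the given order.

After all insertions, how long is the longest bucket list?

5

Insert 869: h=5, bucket 5 empty → new chain.
Insert 169: h=1, bucket 1 empty → new chain.
Insert 400: h=0, bucket 0 empty → new chain.
Insert 291: h=3, bucket 3 empty → new chain.
Insert 502: h=6, bucket 6 empty → new chain.
Insert 926: h=6, bucket 6 nonempty → append to chain.
Insert 342: h=6, bucket 6 nonempty → append to chain.
Insert 214: h=6, bucket 6 nonempty → append to chain.
Insert 528: h=0, bucket 0 nonempty → append to chain.
Insert 700: h=4, bucket 4 empty → new chain.
Insert 558: h=6, bucket 6 nonempty → append to chain.
Insert 255: h=7, bucket 7 empty → new chain.
Final buckets:
0: 400 -> 528
1: 169
2: —
3: 291
4: 700
5: 869
6: 502 -> 926 -> 342 -> 214 -> 558
7: 255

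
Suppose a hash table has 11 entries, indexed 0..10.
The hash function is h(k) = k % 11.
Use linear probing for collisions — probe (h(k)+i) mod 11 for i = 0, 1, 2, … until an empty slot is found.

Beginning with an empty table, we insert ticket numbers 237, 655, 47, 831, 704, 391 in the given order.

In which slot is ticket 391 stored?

9

Insert 237: h=6, slot 6 empty => index 6.
Insert 655: h=6, slot 6 occupied => index 7.
Insert 47: h=3, slot 3 empty => index 3.
Insert 831: h=6, slots 6,7 occupied => index 8.
Insert 704: h=0, slot 0 empty => index 0.
Insert 391: h=6, slots 6,7,8 occupied => index 9.
Table: [704, ., ., 47, ., ., 237, 655, 831, 391, .]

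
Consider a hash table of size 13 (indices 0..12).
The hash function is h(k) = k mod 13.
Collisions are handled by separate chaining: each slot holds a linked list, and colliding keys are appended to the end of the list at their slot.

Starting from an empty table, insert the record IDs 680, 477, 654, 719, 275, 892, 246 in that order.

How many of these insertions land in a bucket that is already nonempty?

2

680 → bucket 4
477 → bucket 9
654 → bucket 4 (collision)
719 → bucket 4 (collision)
275 → bucket 2
892 → bucket 8
246 → bucket 12
Final buckets:
0: _
1: _
2: 275
3: _
4: 680 -> 654 -> 719
5: _
6: _
7: _
8: 892
9: 477
10: _
11: _
12: 246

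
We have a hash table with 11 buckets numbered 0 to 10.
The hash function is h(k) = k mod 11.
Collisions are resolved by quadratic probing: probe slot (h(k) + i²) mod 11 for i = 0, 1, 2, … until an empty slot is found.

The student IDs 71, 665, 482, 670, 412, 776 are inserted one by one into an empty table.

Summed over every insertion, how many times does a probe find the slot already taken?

Insert 71: h=5, slot 5 empty -> index 5.
Insert 665: h=5, slot 5 occupied -> index 6.
Insert 482: h=9, slot 9 empty -> index 9.
Insert 670: h=10, slot 10 empty -> index 10.
Insert 412: h=5, slots 5,6,9 occupied -> index 3.
Insert 776: h=6, slot 6 occupied -> index 7.
Table: [—, —, —, 412, —, 71, 665, 776, —, 482, 670]

5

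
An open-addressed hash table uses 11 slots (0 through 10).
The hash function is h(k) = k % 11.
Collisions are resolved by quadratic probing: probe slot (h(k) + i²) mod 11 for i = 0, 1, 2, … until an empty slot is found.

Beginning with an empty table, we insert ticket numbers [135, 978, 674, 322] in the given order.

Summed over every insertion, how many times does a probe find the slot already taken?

Insert 135: h=3, slot 3 empty => index 3.
Insert 978: h=10, slot 10 empty => index 10.
Insert 674: h=3, slot 3 occupied => index 4.
Insert 322: h=3, slots 3,4 occupied => index 7.
Table: [_, _, _, 135, 674, _, _, 322, _, _, 978]

3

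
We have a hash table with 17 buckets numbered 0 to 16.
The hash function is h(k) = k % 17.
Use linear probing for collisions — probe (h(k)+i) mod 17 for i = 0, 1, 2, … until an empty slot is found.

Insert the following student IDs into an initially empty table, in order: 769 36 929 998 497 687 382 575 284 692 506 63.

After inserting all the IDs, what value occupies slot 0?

63

769 hashes to 4; slot 4 is free => place at 4.
36 hashes to 2; slot 2 is free => place at 2.
929 hashes to 11; slot 11 is free => place at 11.
998 hashes to 12; slot 12 is free => place at 12.
497 hashes to 4; 4 taken => place at 5.
687 hashes to 7; slot 7 is free => place at 7.
382 hashes to 8; slot 8 is free => place at 8.
575 hashes to 14; slot 14 is free => place at 14.
284 hashes to 12; 12 taken => place at 13.
692 hashes to 12; 12,13,14 taken => place at 15.
506 hashes to 13; 13,14,15 taken => place at 16.
63 hashes to 12; 12,13,14,15,16 taken => place at 0.
Table: [63, -, 36, -, 769, 497, -, 687, 382, -, -, 929, 998, 284, 575, 692, 506]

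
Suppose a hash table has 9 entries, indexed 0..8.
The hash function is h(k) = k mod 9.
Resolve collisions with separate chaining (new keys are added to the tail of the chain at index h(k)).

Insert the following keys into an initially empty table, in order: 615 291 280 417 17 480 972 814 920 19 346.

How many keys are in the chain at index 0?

615 -> bucket 3
291 -> bucket 3 (collision)
280 -> bucket 1
417 -> bucket 3 (collision)
17 -> bucket 8
480 -> bucket 3 (collision)
972 -> bucket 0
814 -> bucket 4
920 -> bucket 2
19 -> bucket 1 (collision)
346 -> bucket 4 (collision)
Final buckets:
0: 972
1: 280 -> 19
2: 920
3: 615 -> 291 -> 417 -> 480
4: 814 -> 346
5: .
6: .
7: .
8: 17

1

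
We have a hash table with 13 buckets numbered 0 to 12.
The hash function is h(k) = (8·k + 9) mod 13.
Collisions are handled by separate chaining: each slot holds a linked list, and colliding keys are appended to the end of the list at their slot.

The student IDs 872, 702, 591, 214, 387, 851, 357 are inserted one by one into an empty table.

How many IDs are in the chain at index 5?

Insert 872: h=4, bucket 4 empty -> new chain.
Insert 702: h=9, bucket 9 empty -> new chain.
Insert 591: h=5, bucket 5 empty -> new chain.
Insert 214: h=5, bucket 5 nonempty -> append to chain.
Insert 387: h=11, bucket 11 empty -> new chain.
Insert 851: h=5, bucket 5 nonempty -> append to chain.
Insert 357: h=5, bucket 5 nonempty -> append to chain.
Final buckets:
0: -
1: -
2: -
3: -
4: 872
5: 591 -> 214 -> 851 -> 357
6: -
7: -
8: -
9: 702
10: -
11: 387
12: -

4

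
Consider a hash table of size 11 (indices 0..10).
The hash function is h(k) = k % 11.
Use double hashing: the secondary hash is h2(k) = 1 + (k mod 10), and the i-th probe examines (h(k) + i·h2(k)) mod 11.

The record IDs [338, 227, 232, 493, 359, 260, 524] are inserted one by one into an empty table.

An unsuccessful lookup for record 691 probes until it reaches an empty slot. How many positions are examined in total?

3

338: h=8 → slot 8
227: h=7 → slot 7
232: h=1 → slot 1
493: h=9 → slot 9
359: h=7, h2=10, probe 7,6 → slot 6
260: h=7, h2=1, probe 7,8,9,10 → slot 10
524: h=7, h2=5, probe 7,1,6,0 → slot 0
Table: [524, 232, -, -, -, -, 359, 227, 338, 493, 260]
Lookup 691: h=9, h2=2, probe 9,0,2 → slot 2 empty, not found.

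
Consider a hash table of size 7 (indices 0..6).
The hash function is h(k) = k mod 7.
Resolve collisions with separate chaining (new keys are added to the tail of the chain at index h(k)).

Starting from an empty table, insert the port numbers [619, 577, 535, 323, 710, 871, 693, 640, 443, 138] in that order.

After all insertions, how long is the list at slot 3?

6

619 -> bucket 3
577 -> bucket 3 (collision)
535 -> bucket 3 (collision)
323 -> bucket 1
710 -> bucket 3 (collision)
871 -> bucket 3 (collision)
693 -> bucket 0
640 -> bucket 3 (collision)
443 -> bucket 2
138 -> bucket 5
Final buckets:
0: 693
1: 323
2: 443
3: 619 -> 577 -> 535 -> 710 -> 871 -> 640
4: _
5: 138
6: _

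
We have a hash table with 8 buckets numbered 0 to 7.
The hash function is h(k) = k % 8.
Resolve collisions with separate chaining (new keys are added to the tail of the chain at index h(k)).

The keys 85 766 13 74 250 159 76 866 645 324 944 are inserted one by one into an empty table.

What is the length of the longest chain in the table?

Insert 85: h=5, bucket 5 empty -> new chain.
Insert 766: h=6, bucket 6 empty -> new chain.
Insert 13: h=5, bucket 5 nonempty -> append to chain.
Insert 74: h=2, bucket 2 empty -> new chain.
Insert 250: h=2, bucket 2 nonempty -> append to chain.
Insert 159: h=7, bucket 7 empty -> new chain.
Insert 76: h=4, bucket 4 empty -> new chain.
Insert 866: h=2, bucket 2 nonempty -> append to chain.
Insert 645: h=5, bucket 5 nonempty -> append to chain.
Insert 324: h=4, bucket 4 nonempty -> append to chain.
Insert 944: h=0, bucket 0 empty -> new chain.
Final buckets:
0: 944
1: -
2: 74 -> 250 -> 866
3: -
4: 76 -> 324
5: 85 -> 13 -> 645
6: 766
7: 159

3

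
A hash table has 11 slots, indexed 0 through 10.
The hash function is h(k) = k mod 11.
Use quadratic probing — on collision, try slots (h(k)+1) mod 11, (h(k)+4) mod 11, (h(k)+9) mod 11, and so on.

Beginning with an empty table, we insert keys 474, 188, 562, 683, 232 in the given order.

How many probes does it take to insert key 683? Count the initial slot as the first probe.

4

Insert 474: h=1, slot 1 empty → index 1.
Insert 188: h=1, slot 1 occupied → index 2.
Insert 562: h=1, slots 1,2 occupied → index 5.
Insert 683: h=1, slots 1,2,5 occupied → index 10.
Insert 232: h=1, slots 1,2,5,10 occupied → index 6.
Table: [∅, 474, 188, ∅, ∅, 562, 232, ∅, ∅, ∅, 683]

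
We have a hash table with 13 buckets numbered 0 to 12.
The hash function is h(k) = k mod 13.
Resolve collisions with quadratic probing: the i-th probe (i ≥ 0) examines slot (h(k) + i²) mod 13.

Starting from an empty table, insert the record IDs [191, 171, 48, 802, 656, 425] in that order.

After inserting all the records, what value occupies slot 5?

425

Insert 191: h=9, slot 9 empty => index 9.
Insert 171: h=2, slot 2 empty => index 2.
Insert 48: h=9, slot 9 occupied => index 10.
Insert 802: h=9, slots 9,10 occupied => index 0.
Insert 656: h=6, slot 6 empty => index 6.
Insert 425: h=9, slots 9,10,0 occupied => index 5.
Table: [802, ., 171, ., ., 425, 656, ., ., 191, 48, ., .]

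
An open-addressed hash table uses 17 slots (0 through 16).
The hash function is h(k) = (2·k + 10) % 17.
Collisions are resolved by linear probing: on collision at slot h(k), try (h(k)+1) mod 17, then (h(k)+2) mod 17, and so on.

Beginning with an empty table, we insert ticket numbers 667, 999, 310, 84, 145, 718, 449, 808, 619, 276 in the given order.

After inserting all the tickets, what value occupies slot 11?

145

667: h=1 → slot 1
999: h=2 → slot 2
310: h=1, probe 1,2,3 → slot 3
84: h=8 → slot 8
145: h=11 → slot 11
718: h=1, probe 1,2,3,4 → slot 4
449: h=7 → slot 7
808: h=11, probe 11,12 → slot 12
619: h=7, probe 7,8,9 → slot 9
276: h=1, probe 1,2,3,4,5 → slot 5
Table: [-, 667, 999, 310, 718, 276, -, 449, 84, 619, -, 145, 808, -, -, -, -]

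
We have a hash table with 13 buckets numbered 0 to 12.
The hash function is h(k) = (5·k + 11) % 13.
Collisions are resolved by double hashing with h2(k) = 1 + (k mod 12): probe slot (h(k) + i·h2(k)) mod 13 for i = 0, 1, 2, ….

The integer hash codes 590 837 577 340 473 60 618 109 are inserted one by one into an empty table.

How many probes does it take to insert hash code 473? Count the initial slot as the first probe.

590: h=10 → slot 10
837: h=10, h2=10, probe 10,7 → slot 7
577: h=10, h2=2, probe 10,12 → slot 12
340: h=8 → slot 8
473: h=10, h2=6, probe 10,3 → slot 3
60: h=12, h2=1, probe 12,0 → slot 0
618: h=7, h2=7, probe 7,1 → slot 1
109: h=10, h2=2, probe 10,12,1,3,5 → slot 5
Table: [60, 618, ., 473, ., 109, ., 837, 340, ., 590, ., 577]

2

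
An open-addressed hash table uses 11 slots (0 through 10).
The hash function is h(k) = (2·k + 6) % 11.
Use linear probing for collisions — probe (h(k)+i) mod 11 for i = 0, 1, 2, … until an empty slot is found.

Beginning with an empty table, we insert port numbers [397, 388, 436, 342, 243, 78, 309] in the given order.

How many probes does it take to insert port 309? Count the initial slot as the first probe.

397: h=8 -> slot 8
388: h=1 -> slot 1
436: h=9 -> slot 9
342: h=8, probe 8,9,10 -> slot 10
243: h=8, probe 8,9,10,0 -> slot 0
78: h=8, probe 8,9,10,0,1,2 -> slot 2
309: h=8, probe 8,9,10,0,1,2,3 -> slot 3
Table: [243, 388, 78, 309, _, _, _, _, 397, 436, 342]

7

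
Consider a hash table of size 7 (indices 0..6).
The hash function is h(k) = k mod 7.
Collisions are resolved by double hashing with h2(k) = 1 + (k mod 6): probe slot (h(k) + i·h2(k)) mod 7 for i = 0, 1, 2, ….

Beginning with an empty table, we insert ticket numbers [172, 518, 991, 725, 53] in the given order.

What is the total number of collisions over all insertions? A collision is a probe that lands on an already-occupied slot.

172: h=4 => slot 4
518: h=0 => slot 0
991: h=4, h2=2, probe 4,6 => slot 6
725: h=4, h2=6, probe 4,3 => slot 3
53: h=4, h2=6, probe 4,3,2 => slot 2
Table: [518, -, 53, 725, 172, -, 991]

4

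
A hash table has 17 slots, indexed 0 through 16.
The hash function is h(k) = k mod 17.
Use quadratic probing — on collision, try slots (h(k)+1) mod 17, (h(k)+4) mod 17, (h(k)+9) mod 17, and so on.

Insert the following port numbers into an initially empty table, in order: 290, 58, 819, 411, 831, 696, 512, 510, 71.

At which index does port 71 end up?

290: h=1 -> slot 1
58: h=7 -> slot 7
819: h=3 -> slot 3
411: h=3, probe 3,4 -> slot 4
831: h=15 -> slot 15
696: h=16 -> slot 16
512: h=2 -> slot 2
510: h=0 -> slot 0
71: h=3, probe 3,4,7,12 -> slot 12
Table: [510, 290, 512, 819, 411, _, _, 58, _, _, _, _, 71, _, _, 831, 696]

12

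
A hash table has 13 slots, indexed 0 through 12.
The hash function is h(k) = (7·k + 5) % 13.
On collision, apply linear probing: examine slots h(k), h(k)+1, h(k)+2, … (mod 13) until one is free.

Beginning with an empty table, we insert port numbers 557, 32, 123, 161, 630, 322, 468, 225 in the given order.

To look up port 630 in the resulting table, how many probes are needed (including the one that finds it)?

3

557: h=4 → slot 4
32: h=8 → slot 8
123: h=8, probe 8,9 → slot 9
161: h=1 → slot 1
630: h=8, probe 8,9,10 → slot 10
322: h=10, probe 10,11 → slot 11
468: h=5 → slot 5
225: h=7 → slot 7
Table: [-, 161, -, -, 557, 468, -, 225, 32, 123, 630, 322, -]
Lookup 630: h=8, probe 8,9,10 → found at 10.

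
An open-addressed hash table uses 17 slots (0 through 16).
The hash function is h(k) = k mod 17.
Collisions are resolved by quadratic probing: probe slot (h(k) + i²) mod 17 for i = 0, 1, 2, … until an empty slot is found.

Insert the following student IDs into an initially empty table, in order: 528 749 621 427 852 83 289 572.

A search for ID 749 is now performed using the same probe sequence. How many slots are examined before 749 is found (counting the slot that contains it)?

2

528 hashes to 1; slot 1 is free => place at 1.
749 hashes to 1; 1 taken => place at 2.
621 hashes to 9; slot 9 is free => place at 9.
427 hashes to 2; 2 taken => place at 3.
852 hashes to 2; 2,3 taken => place at 6.
83 hashes to 15; slot 15 is free => place at 15.
289 hashes to 0; slot 0 is free => place at 0.
572 hashes to 11; slot 11 is free => place at 11.
Table: [289, 528, 749, 427, ., ., 852, ., ., 621, ., 572, ., ., ., 83, .]
Lookup 749: h=1, probe 1,2 → found at 2.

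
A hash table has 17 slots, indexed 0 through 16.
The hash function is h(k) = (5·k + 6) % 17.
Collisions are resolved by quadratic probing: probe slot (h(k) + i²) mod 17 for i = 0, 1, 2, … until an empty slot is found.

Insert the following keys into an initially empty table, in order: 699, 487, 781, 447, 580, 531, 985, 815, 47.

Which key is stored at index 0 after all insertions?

580

Insert 699: h=16, slot 16 empty -> index 16.
Insert 487: h=10, slot 10 empty -> index 10.
Insert 781: h=1, slot 1 empty -> index 1.
Insert 447: h=14, slot 14 empty -> index 14.
Insert 580: h=16, slot 16 occupied -> index 0.
Insert 531: h=9, slot 9 empty -> index 9.
Insert 985: h=1, slot 1 occupied -> index 2.
Insert 815: h=1, slots 1,2 occupied -> index 5.
Insert 47: h=3, slot 3 empty -> index 3.
Table: [580, 781, 985, 47, ., 815, ., ., ., 531, 487, ., ., ., 447, ., 699]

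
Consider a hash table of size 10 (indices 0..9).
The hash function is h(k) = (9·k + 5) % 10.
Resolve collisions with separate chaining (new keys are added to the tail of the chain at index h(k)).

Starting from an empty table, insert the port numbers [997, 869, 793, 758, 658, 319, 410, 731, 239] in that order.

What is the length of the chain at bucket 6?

997 -> bucket 8
869 -> bucket 6
793 -> bucket 2
758 -> bucket 7
658 -> bucket 7 (collision)
319 -> bucket 6 (collision)
410 -> bucket 5
731 -> bucket 4
239 -> bucket 6 (collision)
Final buckets:
0: ∅
1: ∅
2: 793
3: ∅
4: 731
5: 410
6: 869 -> 319 -> 239
7: 758 -> 658
8: 997
9: ∅

3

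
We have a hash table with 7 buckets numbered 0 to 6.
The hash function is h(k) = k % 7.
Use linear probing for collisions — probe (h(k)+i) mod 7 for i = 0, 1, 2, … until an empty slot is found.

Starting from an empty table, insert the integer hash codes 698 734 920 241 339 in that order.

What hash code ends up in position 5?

Insert 698: h=5, slot 5 empty => index 5.
Insert 734: h=6, slot 6 empty => index 6.
Insert 920: h=3, slot 3 empty => index 3.
Insert 241: h=3, slot 3 occupied => index 4.
Insert 339: h=3, slots 3,4,5,6 occupied => index 0.
Table: [339, _, _, 920, 241, 698, 734]

698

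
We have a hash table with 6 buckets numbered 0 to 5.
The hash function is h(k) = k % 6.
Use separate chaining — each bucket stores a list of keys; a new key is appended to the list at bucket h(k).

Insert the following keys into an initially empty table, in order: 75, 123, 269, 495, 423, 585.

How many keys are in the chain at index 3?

5

75 → bucket 3
123 → bucket 3 (collision)
269 → bucket 5
495 → bucket 3 (collision)
423 → bucket 3 (collision)
585 → bucket 3 (collision)
Final buckets:
0: -
1: -
2: -
3: 75 -> 123 -> 495 -> 423 -> 585
4: -
5: 269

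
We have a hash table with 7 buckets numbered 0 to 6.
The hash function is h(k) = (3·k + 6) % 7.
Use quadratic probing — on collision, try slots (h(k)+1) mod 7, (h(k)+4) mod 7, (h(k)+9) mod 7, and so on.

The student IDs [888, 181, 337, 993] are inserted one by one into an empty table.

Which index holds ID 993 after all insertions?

888: h=3 -> slot 3
181: h=3, probe 3,4 -> slot 4
337: h=2 -> slot 2
993: h=3, probe 3,4,0 -> slot 0
Table: [993, -, 337, 888, 181, -, -]

0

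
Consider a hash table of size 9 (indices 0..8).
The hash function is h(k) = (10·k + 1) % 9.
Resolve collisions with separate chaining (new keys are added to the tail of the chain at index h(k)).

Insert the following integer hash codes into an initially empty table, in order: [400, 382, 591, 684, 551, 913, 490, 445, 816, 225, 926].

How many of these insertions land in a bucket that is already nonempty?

400 -> bucket 5
382 -> bucket 5 (collision)
591 -> bucket 7
684 -> bucket 1
551 -> bucket 3
913 -> bucket 5 (collision)
490 -> bucket 5 (collision)
445 -> bucket 5 (collision)
816 -> bucket 7 (collision)
225 -> bucket 1 (collision)
926 -> bucket 0
Final buckets:
0: 926
1: 684 -> 225
2: _
3: 551
4: _
5: 400 -> 382 -> 913 -> 490 -> 445
6: _
7: 591 -> 816
8: _

6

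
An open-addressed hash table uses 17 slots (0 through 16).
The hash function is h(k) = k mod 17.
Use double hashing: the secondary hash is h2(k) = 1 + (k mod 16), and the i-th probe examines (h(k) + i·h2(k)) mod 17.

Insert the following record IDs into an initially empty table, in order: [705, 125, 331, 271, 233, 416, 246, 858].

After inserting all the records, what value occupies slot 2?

858

Insert 705: h=8, slot 8 empty => index 8.
Insert 125: h=6, slot 6 empty => index 6.
Insert 331: h=8, h2=12, slot 8 occupied => index 3.
Insert 271: h=16, slot 16 empty => index 16.
Insert 233: h=12, slot 12 empty => index 12.
Insert 416: h=8, h2=1, slot 8 occupied => index 9.
Insert 246: h=8, h2=7, slot 8 occupied => index 15.
Insert 858: h=8, h2=11, slot 8 occupied => index 2.
Table: [-, -, 858, 331, -, -, 125, -, 705, 416, -, -, 233, -, -, 246, 271]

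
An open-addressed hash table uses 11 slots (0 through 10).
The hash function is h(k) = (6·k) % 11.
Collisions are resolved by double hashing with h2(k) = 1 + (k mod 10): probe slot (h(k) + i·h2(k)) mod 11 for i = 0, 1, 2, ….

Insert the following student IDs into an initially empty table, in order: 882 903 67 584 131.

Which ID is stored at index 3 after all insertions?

67

Insert 882: h=1, slot 1 empty => index 1.
Insert 903: h=6, slot 6 empty => index 6.
Insert 67: h=6, h2=8, slot 6 occupied => index 3.
Insert 584: h=6, h2=5, slot 6 occupied => index 0.
Insert 131: h=5, slot 5 empty => index 5.
Table: [584, 882, ., 67, ., 131, 903, ., ., ., .]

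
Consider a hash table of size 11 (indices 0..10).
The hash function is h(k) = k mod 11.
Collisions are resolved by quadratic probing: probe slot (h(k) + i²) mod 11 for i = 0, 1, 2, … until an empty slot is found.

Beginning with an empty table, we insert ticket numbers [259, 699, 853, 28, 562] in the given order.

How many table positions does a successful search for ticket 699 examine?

Insert 259: h=6, slot 6 empty -> index 6.
Insert 699: h=6, slot 6 occupied -> index 7.
Insert 853: h=6, slots 6,7 occupied -> index 10.
Insert 28: h=6, slots 6,7,10 occupied -> index 4.
Insert 562: h=1, slot 1 empty -> index 1.
Table: [∅, 562, ∅, ∅, 28, ∅, 259, 699, ∅, ∅, 853]
Lookup 699: h=6, probe 6,7 → found at 7.

2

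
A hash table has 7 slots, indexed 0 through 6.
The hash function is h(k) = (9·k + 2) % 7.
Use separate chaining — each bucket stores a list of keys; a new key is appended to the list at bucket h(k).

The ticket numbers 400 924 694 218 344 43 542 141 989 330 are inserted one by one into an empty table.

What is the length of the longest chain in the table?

7

400 → bucket 4
924 → bucket 2
694 → bucket 4 (collision)
218 → bucket 4 (collision)
344 → bucket 4 (collision)
43 → bucket 4 (collision)
542 → bucket 1
141 → bucket 4 (collision)
989 → bucket 6
330 → bucket 4 (collision)
Final buckets:
0: _
1: 542
2: 924
3: _
4: 400 -> 694 -> 218 -> 344 -> 43 -> 141 -> 330
5: _
6: 989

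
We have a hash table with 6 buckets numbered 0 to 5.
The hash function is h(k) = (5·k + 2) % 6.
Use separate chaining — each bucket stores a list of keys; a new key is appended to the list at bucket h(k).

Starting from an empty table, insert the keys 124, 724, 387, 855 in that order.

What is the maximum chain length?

124 -> bucket 4
724 -> bucket 4 (collision)
387 -> bucket 5
855 -> bucket 5 (collision)
Final buckets:
0: .
1: .
2: .
3: .
4: 124 -> 724
5: 387 -> 855

2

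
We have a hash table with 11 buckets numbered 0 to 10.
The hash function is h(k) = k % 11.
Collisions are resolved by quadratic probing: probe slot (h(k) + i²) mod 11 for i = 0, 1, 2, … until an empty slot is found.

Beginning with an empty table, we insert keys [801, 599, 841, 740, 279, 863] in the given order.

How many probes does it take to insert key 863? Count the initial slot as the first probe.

801 hashes to 9; slot 9 is free -> place at 9.
599 hashes to 5; slot 5 is free -> place at 5.
841 hashes to 5; 5 taken -> place at 6.
740 hashes to 3; slot 3 is free -> place at 3.
279 hashes to 4; slot 4 is free -> place at 4.
863 hashes to 5; 5,6,9,3 taken -> place at 10.
Table: [∅, ∅, ∅, 740, 279, 599, 841, ∅, ∅, 801, 863]

5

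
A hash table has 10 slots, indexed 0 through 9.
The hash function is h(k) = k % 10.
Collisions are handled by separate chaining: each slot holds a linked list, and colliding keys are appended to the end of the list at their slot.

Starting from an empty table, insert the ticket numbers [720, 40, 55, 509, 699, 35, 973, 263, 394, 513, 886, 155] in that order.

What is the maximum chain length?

Insert 720: h=0, bucket 0 empty -> new chain.
Insert 40: h=0, bucket 0 nonempty -> append to chain.
Insert 55: h=5, bucket 5 empty -> new chain.
Insert 509: h=9, bucket 9 empty -> new chain.
Insert 699: h=9, bucket 9 nonempty -> append to chain.
Insert 35: h=5, bucket 5 nonempty -> append to chain.
Insert 973: h=3, bucket 3 empty -> new chain.
Insert 263: h=3, bucket 3 nonempty -> append to chain.
Insert 394: h=4, bucket 4 empty -> new chain.
Insert 513: h=3, bucket 3 nonempty -> append to chain.
Insert 886: h=6, bucket 6 empty -> new chain.
Insert 155: h=5, bucket 5 nonempty -> append to chain.
Final buckets:
0: 720 -> 40
1: .
2: .
3: 973 -> 263 -> 513
4: 394
5: 55 -> 35 -> 155
6: 886
7: .
8: .
9: 509 -> 699

3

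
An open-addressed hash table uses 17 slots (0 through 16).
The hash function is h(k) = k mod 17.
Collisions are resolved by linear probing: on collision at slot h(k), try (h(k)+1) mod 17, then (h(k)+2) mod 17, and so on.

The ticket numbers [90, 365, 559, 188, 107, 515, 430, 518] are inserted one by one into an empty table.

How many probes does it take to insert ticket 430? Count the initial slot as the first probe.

5

Insert 90: h=5, slot 5 empty → index 5.
Insert 365: h=8, slot 8 empty → index 8.
Insert 559: h=15, slot 15 empty → index 15.
Insert 188: h=1, slot 1 empty → index 1.
Insert 107: h=5, slot 5 occupied → index 6.
Insert 515: h=5, slots 5,6 occupied → index 7.
Insert 430: h=5, slots 5,6,7,8 occupied → index 9.
Insert 518: h=8, slots 8,9 occupied → index 10.
Table: [_, 188, _, _, _, 90, 107, 515, 365, 430, 518, _, _, _, _, 559, _]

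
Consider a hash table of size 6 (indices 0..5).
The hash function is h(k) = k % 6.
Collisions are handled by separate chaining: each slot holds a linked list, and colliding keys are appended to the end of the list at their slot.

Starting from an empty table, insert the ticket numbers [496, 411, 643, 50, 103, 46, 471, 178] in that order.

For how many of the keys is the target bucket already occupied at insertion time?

4

Insert 496: h=4, bucket 4 empty → new chain.
Insert 411: h=3, bucket 3 empty → new chain.
Insert 643: h=1, bucket 1 empty → new chain.
Insert 50: h=2, bucket 2 empty → new chain.
Insert 103: h=1, bucket 1 nonempty → append to chain.
Insert 46: h=4, bucket 4 nonempty → append to chain.
Insert 471: h=3, bucket 3 nonempty → append to chain.
Insert 178: h=4, bucket 4 nonempty → append to chain.
Final buckets:
0: ∅
1: 643 -> 103
2: 50
3: 411 -> 471
4: 496 -> 46 -> 178
5: ∅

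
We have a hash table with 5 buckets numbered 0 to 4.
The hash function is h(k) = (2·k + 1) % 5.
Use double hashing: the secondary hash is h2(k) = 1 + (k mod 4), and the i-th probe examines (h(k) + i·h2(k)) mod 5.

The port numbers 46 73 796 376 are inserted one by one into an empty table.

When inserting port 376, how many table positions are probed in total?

Insert 46: h=3, slot 3 empty => index 3.
Insert 73: h=2, slot 2 empty => index 2.
Insert 796: h=3, h2=1, slot 3 occupied => index 4.
Insert 376: h=3, h2=1, slots 3,4 occupied => index 0.
Table: [376, —, 73, 46, 796]

3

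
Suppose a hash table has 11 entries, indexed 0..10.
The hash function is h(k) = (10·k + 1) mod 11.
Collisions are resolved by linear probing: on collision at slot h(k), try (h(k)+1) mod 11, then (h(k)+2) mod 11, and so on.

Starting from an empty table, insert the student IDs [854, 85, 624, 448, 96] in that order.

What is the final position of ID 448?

7

854: h=5 -> slot 5
85: h=4 -> slot 4
624: h=4, probe 4,5,6 -> slot 6
448: h=4, probe 4,5,6,7 -> slot 7
96: h=4, probe 4,5,6,7,8 -> slot 8
Table: [., ., ., ., 85, 854, 624, 448, 96, ., .]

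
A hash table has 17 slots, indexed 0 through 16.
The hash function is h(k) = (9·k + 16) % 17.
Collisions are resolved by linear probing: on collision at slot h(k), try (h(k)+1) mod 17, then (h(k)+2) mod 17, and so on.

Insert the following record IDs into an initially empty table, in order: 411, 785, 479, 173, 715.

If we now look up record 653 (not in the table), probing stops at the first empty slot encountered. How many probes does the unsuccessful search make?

3

Insert 411: h=9, slot 9 empty → index 9.
Insert 785: h=9, slot 9 occupied → index 10.
Insert 479: h=9, slots 9,10 occupied → index 11.
Insert 173: h=9, slots 9,10,11 occupied → index 12.
Insert 715: h=8, slot 8 empty → index 8.
Table: [_, _, _, _, _, _, _, _, 715, 411, 785, 479, 173, _, _, _, _]
Lookup 653: h=11, probe 11,12,13 → slot 13 empty, not found.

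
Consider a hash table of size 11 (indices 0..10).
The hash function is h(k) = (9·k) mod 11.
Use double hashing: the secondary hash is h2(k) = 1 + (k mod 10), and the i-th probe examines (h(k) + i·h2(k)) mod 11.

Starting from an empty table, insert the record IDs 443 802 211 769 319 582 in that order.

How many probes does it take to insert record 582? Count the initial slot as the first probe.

3

443: h=5 → slot 5
802: h=2 → slot 2
211: h=7 → slot 7
769: h=2, h2=10, probe 2,1 → slot 1
319: h=0 → slot 0
582: h=2, h2=3, probe 2,5,8 → slot 8
Table: [319, 769, 802, —, —, 443, —, 211, 582, —, —]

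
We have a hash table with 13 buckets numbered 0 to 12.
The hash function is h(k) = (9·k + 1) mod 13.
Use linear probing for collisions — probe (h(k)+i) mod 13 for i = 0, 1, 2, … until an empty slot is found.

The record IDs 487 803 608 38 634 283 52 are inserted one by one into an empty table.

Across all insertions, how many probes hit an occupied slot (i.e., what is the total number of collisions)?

Insert 487: h=3, slot 3 empty → index 3.
Insert 803: h=0, slot 0 empty → index 0.
Insert 608: h=0, slot 0 occupied → index 1.
Insert 38: h=5, slot 5 empty → index 5.
Insert 634: h=0, slots 0,1 occupied → index 2.
Insert 283: h=0, slots 0,1,2,3 occupied → index 4.
Insert 52: h=1, slots 1,2,3,4,5 occupied → index 6.
Table: [803, 608, 634, 487, 283, 38, 52, ., ., ., ., ., .]

12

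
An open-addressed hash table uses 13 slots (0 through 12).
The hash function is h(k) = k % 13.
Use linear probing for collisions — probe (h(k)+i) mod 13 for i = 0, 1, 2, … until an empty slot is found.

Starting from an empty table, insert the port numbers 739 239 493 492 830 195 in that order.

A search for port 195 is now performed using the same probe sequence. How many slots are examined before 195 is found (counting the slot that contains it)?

Insert 739: h=11, slot 11 empty → index 11.
Insert 239: h=5, slot 5 empty → index 5.
Insert 493: h=12, slot 12 empty → index 12.
Insert 492: h=11, slots 11,12 occupied → index 0.
Insert 830: h=11, slots 11,12,0 occupied → index 1.
Insert 195: h=0, slots 0,1 occupied → index 2.
Table: [492, 830, 195, ∅, ∅, 239, ∅, ∅, ∅, ∅, ∅, 739, 493]
Lookup 195: h=0, probe 0,1,2 → found at 2.

3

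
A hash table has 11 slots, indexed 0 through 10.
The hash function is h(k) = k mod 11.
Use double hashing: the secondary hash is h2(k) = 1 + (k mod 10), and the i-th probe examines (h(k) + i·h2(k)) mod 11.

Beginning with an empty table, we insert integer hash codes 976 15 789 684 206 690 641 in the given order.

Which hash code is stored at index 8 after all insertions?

976

Insert 976: h=8, slot 8 empty → index 8.
Insert 15: h=4, slot 4 empty → index 4.
Insert 789: h=8, h2=10, slot 8 occupied → index 7.
Insert 684: h=2, slot 2 empty → index 2.
Insert 206: h=8, h2=7, slots 8,4 occupied → index 0.
Insert 690: h=8, h2=1, slot 8 occupied → index 9.
Insert 641: h=3, slot 3 empty → index 3.
Table: [206, —, 684, 641, 15, —, —, 789, 976, 690, —]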